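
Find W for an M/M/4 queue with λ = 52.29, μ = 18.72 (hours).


a = 2.7933; ρ = 0.6983; P₀ = 0.050672
Lq = P₀·a^c·ρ/(c!(1−ρ)²) = 0.98619
Wq = Lq/λ = 0.98619/52.29 = 0.01886 hr
W = Wq + 1/μ = 0.01886 + 0.05342 = 0.07228 hr

Final: 0.07228 hr


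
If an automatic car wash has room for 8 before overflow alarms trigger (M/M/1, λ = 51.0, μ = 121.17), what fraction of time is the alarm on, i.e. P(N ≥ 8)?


ρ = 51.0/121.17 = 0.4209
P(N ≥ n) = ρ^n = 0.4209^8 = 0.0009849

Final: 0.0009849


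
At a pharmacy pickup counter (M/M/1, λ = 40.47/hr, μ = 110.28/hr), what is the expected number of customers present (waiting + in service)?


ρ = λ/μ = 40.47/110.28 = 0.3670
L = ρ/(1−ρ) = 0.3670/(1 − 0.3670) = 0.3670/0.6330 = 0.5797

Final: 0.5797


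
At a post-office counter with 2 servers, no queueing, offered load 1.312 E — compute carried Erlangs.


B(2,1.312) = 0.271277 (Erlang-B)
Carried load = a(1 − B) = 1.312·(1 − 0.271277) = 1.312·0.728723 = 0.9561 E

Final: 0.9561 Erlangs


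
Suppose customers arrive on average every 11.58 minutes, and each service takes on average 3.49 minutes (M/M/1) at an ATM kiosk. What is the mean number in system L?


λ = 60/11.58 = 5.1813 /hr
μ = 60/3.49 = 17.1920 /hr
ρ = λ/μ = 5.1813/17.1920 = 0.3014
L = ρ/(1−ρ) = 0.3014/0.6986 = 0.4314

Final: 0.4314


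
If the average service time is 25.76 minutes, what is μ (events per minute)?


μ = 1/(service time) in consistent units.
1 minute = 1 min, so μ = 1/25.76 = 0.03882 per minute

Final: 0.03882 /min


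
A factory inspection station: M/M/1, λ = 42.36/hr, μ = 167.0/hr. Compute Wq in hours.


ρ = 42.36/167.0 = 0.2537
Wq = ρ/(μ−λ) = 0.2537/(167.0 − 42.36) = 0.2537/124.64 = 0.002035 hr

Final: 0.002035 hr


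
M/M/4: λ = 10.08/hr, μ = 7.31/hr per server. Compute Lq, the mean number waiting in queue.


a = λ/μ = 1.3789; ρ = a/4 = 0.3447
P₀ = 0.250215
Lq = P₀·a^c·ρ / (c!·(1−ρ)²) = 0.250215·3.61554·0.3447/(24·0.42937)
= 0.03026

Final: 0.03026


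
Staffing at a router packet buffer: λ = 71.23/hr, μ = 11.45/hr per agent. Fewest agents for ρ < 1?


Stability requires cμ > λ ⇔ c > λ/μ.
λ/μ = 71.23/11.45 = 6.2210
Minimum integer c = ⌊6.2210⌋ + 1 = 7
Check: 7·11.45 = 80.15 > 71.23, while 6·11.45 = 68.70 ≤ 71.23

Final: 7 servers


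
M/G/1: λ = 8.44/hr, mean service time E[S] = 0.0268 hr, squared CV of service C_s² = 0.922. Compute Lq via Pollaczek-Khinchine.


ρ = λ·E[S] = 8.44·0.0268 = 0.2262
Lq = ρ²(1+C_s²)/(2(1−ρ)) = 0.05116·(1+0.922)/(2·0.7738)
= 0.05116·1.9220/1.5476 = 0.06354

Final: 0.06354


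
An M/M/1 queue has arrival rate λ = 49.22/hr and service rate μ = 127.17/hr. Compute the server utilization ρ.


ρ = λ/μ = 49.22/127.17 = 0.3870

Final: 0.3870


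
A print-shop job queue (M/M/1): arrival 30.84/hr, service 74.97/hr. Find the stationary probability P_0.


ρ = 30.84/74.97 = 0.4114
P_n = (1−ρ)·ρ^n = (1 − 0.4114)·0.4114^0 = 0.5886·1.000000 = 0.588635

Final: 0.588635


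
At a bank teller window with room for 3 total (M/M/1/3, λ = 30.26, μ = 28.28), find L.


ρ = 30.26/28.28 = 1.0700
L = ρ[1 − (K+1)ρ^K + Kρ^(K+1)] / [(1−ρ)(1−ρ^(K+1))]
Numerator: 1.0700·(1 − 4·1.225092 + 3·1.310865) = 0.034486
Denominator: (-0.07001)·(-0.310865) = 0.021765
L = 0.034486/0.021765 = 1.5845

Final: 1.5845


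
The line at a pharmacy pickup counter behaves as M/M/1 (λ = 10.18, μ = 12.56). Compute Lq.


ρ = 10.18/12.56 = 0.8105
Lq = ρ²/(1−ρ) = 0.6569/0.1895 = 3.4668

Final: 3.4668


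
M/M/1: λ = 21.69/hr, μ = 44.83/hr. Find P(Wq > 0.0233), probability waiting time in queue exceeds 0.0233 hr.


ρ = 21.69/44.83 = 0.4838
P(Wq > t) = ρ·e^{−(μ−λ)t} = 0.4838·e^{−0.5392}
= 0.4838·0.583237 = 0.282186

Final: 0.282186


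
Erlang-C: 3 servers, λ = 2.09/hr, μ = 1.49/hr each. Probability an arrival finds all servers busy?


a = λ/μ = 1.4027; ρ = a/3 = 0.4676
P₀ = 0.235275 (from M/M/c formula)
C(c,a) = [a^c/(c!(1−ρ))]·P₀ = [2.75982/(6·0.5324)]·0.235275
= 0.86389·0.235275 = 0.203252

Final: 0.203252


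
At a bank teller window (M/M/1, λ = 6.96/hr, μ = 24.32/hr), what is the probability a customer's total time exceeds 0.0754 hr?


W ~ Exponential(μ−λ) for M/M/1.
μ − λ = 24.32 − 6.96 = 17.3600
P(W > t) = e^{−(μ−λ)t} = e^{−1.3089} = 0.270105

Final: 0.270105


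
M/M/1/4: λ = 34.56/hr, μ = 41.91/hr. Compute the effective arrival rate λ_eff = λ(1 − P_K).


ρ = 0.8246; P_K = (1−ρ)ρ^4/(1−ρ^5) = 0.131076
λ_eff = λ(1 − P_K) = 34.56·(1 − 0.131076) = 34.56·0.868924 = 30.0300 /hr

Final: 30.0300 /hr


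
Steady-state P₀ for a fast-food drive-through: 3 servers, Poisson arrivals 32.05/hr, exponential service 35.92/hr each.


a = λ/μ = 32.05/35.92 = 0.8923; ρ = a/c = 0.2974
Σ_{k=0}^{2} a^k/k! (terms k=0..2) = 1.00000 + 0.89226 + 0.39806 = 2.29033
Tail: a^3/(3!(1−ρ)) = 0.71035/(6·0.7026) = 0.16851
P₀ = 1/(2.29033 + 0.16851) = 1/2.45884 = 0.406696

Final: 0.406696


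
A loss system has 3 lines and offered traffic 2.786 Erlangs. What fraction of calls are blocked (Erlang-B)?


B(c,a) = (a^c/c!) / Σ_{k=0}^{c} a^k/k!
a^3/3! = 3.604061
Σ terms (k=0..3): 1.00000 + 2.78600 + 3.88090 + 3.60406 = 11.270959
B = 3.604061/11.270959 = 0.319765

Final: 0.319765


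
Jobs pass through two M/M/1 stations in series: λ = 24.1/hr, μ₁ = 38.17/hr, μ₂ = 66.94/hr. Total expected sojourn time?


Each node sees arrival rate λ = 24.1/hr (tandem ⇒ throughput preserved).
W₁ = 1/(μ₁−λ) = 1/(38.17−24.1) = 0.07107 hr
W₂ = 1/(μ₂−λ) = 1/(66.94−24.1) = 0.02334 hr
W_total = W₁ + W₂ = 0.07107 + 0.02334 = 0.09442 hr

Final: 0.09442 hr


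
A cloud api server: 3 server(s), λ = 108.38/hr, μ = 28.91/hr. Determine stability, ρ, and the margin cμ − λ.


Total capacity cμ = 3·28.91 = 86.73/hr
ρ = λ/(cμ) = 108.38/86.73 = 1.2496
Stable ⇔ ρ < 1: NO
Spare capacity = cμ − λ = 86.73 − 108.38 = -21.65/hr

Final: ρ = 1.2496; unstable; margin = -21.65/hr


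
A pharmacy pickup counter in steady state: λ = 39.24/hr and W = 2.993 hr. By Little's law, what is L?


L = λW = 39.24·2.993 = 117.4453

Final: 117.4453


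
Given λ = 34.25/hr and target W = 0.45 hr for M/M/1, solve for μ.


W = 1/(μ−λ) ⇒ μ − λ = 1/W = 1/0.45 = 2.2222
μ = λ + 1/W = 34.25 + 2.2222 = 36.4722 per hr

Final: 36.4722 /hr


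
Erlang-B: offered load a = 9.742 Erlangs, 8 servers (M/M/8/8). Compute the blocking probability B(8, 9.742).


B(c,a) = (a^c/c!) / Σ_{k=0}^{c} a^k/k!
a^8/8! = 2012.169114
Σ terms (k=0..8): 1.00000 + 9.74200 + 47.45328 + 154.09662 + 375.30233 + 731.23906 + 1187.28848 + 1652.36634 + 2012.16911 = 6170.657232
B = 2012.169114/6170.657232 = 0.326087

Final: 0.326087


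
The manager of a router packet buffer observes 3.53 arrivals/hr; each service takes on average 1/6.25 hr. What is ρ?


ρ = λ/μ = 3.53/6.25 = 0.5648

Final: 0.5648


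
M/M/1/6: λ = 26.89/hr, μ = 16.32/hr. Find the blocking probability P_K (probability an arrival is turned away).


ρ = λ/μ = 26.89/16.32 = 1.6477
P_K = (1−ρ)ρ^K/(1−ρ^(K+1)) = (-0.6477·20.008931)/(1 − 32.968147)
= -12.959216/-31.968147 = 0.405379

Final: 0.405379


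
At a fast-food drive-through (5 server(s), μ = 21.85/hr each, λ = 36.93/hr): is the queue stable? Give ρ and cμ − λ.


Total capacity cμ = 5·21.85 = 109.25/hr
ρ = λ/(cμ) = 36.93/109.25 = 0.3380
Stable ⇔ ρ < 1: YES
Spare capacity = cμ − λ = 109.25 − 36.93 = 72.32/hr

Final: ρ = 0.3380; stable; margin = 72.32/hr


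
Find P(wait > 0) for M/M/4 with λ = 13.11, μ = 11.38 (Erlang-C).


a = λ/μ = 1.1520; ρ = a/4 = 0.2880
P₀ = 0.315110 (from M/M/c formula)
C(c,a) = [a^c/(c!(1−ρ))]·P₀ = [1.76133/(24·0.7120)]·0.315110
= 0.10308·0.315110 = 0.032480

Final: 0.032480


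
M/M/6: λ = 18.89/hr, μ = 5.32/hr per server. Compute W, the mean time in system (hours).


a = 3.5508; ρ = 0.5918; P₀ = 0.027426
Lq = P₀·a^c·ρ/(c!(1−ρ)²) = 0.27112
Wq = Lq/λ = 0.27112/18.89 = 0.01435 hr
W = Wq + 1/μ = 0.01435 + 0.18797 = 0.20232 hr

Final: 0.20232 hr


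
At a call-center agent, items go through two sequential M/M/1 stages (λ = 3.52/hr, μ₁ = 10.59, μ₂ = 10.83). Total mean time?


Each node sees arrival rate λ = 3.52/hr (tandem ⇒ throughput preserved).
W₁ = 1/(μ₁−λ) = 1/(10.59−3.52) = 0.14144 hr
W₂ = 1/(μ₂−λ) = 1/(10.83−3.52) = 0.13680 hr
W_total = W₁ + W₂ = 0.14144 + 0.13680 = 0.27824 hr

Final: 0.27824 hr


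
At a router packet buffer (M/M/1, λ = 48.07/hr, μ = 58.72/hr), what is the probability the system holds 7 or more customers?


ρ = 48.07/58.72 = 0.8186
P(N ≥ n) = ρ^n = 0.8186^7 = 0.246386

Final: 0.246386


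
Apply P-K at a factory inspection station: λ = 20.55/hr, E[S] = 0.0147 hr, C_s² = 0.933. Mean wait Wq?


ρ = λ·E[S] = 20.55·0.0147 = 0.3021
E[S²] = E[S]²(1+C_s²) = 0.0147²·(1+0.933) = 0.0004177
Wq = λ·E[S²]/(2(1−ρ)) = 20.55·0.0004177/(2·0.6979) = 0.006150 hr

Final: 0.006150 hr


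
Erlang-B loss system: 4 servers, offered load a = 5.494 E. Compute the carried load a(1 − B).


B(4,5.494) = 0.435408 (Erlang-B)
Carried load = a(1 − B) = 5.494·(1 − 0.435408) = 5.494·0.564592 = 3.1019 E

Final: 3.1019 Erlangs


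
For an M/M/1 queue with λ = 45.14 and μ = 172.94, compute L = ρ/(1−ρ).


ρ = λ/μ = 45.14/172.94 = 0.2610
L = ρ/(1−ρ) = 0.2610/(1 − 0.2610) = 0.2610/0.7390 = 0.3532

Final: 0.3532


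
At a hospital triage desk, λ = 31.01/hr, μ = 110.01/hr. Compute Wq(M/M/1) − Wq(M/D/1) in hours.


ρ = 31.01/110.01 = 0.2819
Wq(M/M/1) = ρ/(μ−λ) = 0.2819/79.00 = 0.003568 hr
Wq(M/D/1) = ρ/(2(μ−λ)) = 0.001784 hr
Savings = 0.003568 − 0.001784 = 0.001784 hr

Final: 0.001784 hr


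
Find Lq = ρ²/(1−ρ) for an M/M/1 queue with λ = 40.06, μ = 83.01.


ρ = 40.06/83.01 = 0.4826
Lq = ρ²/(1−ρ) = 0.2329/0.5174 = 0.4501

Final: 0.4501


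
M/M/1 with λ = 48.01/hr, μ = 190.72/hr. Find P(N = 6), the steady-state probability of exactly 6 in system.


ρ = 48.01/190.72 = 0.2517
P_n = (1−ρ)·ρ^n = (1 − 0.2517)·0.2517^6 = 0.7483·0.0002545 = 0.0001904

Final: 0.0001904


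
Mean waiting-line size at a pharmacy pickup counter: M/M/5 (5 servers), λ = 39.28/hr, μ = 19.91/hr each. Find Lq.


a = λ/μ = 1.9729; ρ = a/5 = 0.3946
P₀ = 0.138094
Lq = P₀·a^c·ρ / (c!·(1−ρ)²) = 0.138094·29.88829·0.3946/(120·0.36654)
= 0.03703

Final: 0.03703


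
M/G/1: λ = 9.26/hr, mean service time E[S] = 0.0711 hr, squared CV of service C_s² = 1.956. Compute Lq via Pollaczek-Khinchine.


ρ = λ·E[S] = 9.26·0.0711 = 0.6584
Lq = ρ²(1+C_s²)/(2(1−ρ)) = 0.4335·(1+1.956)/(2·0.3416)
= 0.4335·2.9560/0.6832 = 1.87543

Final: 1.87543


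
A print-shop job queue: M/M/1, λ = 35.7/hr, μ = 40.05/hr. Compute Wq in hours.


ρ = 35.7/40.05 = 0.8914
Wq = ρ/(μ−λ) = 0.8914/(40.05 − 35.7) = 0.8914/4.35 = 0.2049 hr

Final: 0.2049 hr


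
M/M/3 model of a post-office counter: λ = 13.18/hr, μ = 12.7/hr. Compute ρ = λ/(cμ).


ρ = λ/(cμ) = 13.18/(3·12.7) = 13.18/38.10 = 0.3459

Final: 0.3459


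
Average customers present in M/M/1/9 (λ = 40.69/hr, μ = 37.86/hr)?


ρ = 40.69/37.86 = 1.0747
L = ρ[1 − (K+1)ρ^K + Kρ^(K+1)] / [(1−ρ)(1−ρ^(K+1))]
Numerator: 1.0747·(1 − 10·1.913215 + 9·2.056226) = 0.401832
Denominator: (-0.07475)·(-1.056226) = 0.078952
L = 0.401832/0.078952 = 5.0896

Final: 5.0896


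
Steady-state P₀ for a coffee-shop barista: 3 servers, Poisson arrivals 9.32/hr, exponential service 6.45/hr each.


a = λ/μ = 9.32/6.45 = 1.4450; ρ = a/c = 0.4817
Σ_{k=0}^{2} a^k/k! (terms k=0..2) = 1.00000 + 1.44496 + 1.04396 = 3.48892
Tail: a^3/(3!(1−ρ)) = 3.01695/(6·0.5183) = 0.97006
P₀ = 1/(3.48892 + 0.97006) = 1/4.45898 = 0.224267

Final: 0.224267


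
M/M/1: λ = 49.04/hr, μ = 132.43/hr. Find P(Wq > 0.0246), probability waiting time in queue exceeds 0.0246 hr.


ρ = 49.04/132.43 = 0.3703
P(Wq > t) = ρ·e^{−(μ−λ)t} = 0.3703·e^{−2.0514}
= 0.3703·0.128556 = 0.047605

Final: 0.047605


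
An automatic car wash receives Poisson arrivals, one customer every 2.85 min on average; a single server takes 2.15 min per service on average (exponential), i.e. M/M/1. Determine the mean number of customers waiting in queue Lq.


λ = 60/2.85 = 21.0526 /hr
μ = 60/2.15 = 27.9070 /hr
ρ = λ/μ = 21.0526/27.9070 = 0.7544
Lq = ρ²/(1−ρ) = 0.5691/0.2456 = 2.3170

Final: 2.3170


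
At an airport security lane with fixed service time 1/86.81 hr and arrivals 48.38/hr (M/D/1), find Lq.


ρ = 48.38/86.81 = 0.5573
M/D/1: Lq = ρ²/(2(1−ρ)) = 0.3106/(2·0.4427) = 0.35080

Final: 0.35080


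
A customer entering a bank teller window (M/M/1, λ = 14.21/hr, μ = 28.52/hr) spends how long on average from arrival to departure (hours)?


W = 1/(μ−λ) = 1/(28.52 − 14.21) = 1/14.31 = 0.06988 hr

Final: 0.06988 hr


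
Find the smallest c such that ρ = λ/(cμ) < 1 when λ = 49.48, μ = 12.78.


Stability requires cμ > λ ⇔ c > λ/μ.
λ/μ = 49.48/12.78 = 3.8717
Minimum integer c = ⌊3.8717⌋ + 1 = 4
Check: 4·12.78 = 51.12 > 49.48, while 3·12.78 = 38.34 ≤ 49.48

Final: 4 servers


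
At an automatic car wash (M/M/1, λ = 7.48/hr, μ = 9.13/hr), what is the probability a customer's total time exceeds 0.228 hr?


W ~ Exponential(μ−λ) for M/M/1.
μ − λ = 9.13 − 7.48 = 1.6500
P(W > t) = e^{−(μ−λ)t} = e^{−0.3762} = 0.686465

Final: 0.686465


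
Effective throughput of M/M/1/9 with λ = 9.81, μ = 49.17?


ρ = 0.1995; P_K = (1−ρ)ρ^9/(1−ρ^10) = 0.0000004009
λ_eff = λ(1 − P_K) = 9.81·(1 − 0.0000004009) = 9.81·1.000000 = 9.8100 /hr

Final: 9.8100 /hr


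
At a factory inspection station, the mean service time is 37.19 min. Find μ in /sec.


μ = 1/(service time) in consistent units.
1 second = 0.0166667 min, so μ = 0.0166667/37.19 = 0.0004481 per second

Final: 0.0004481 /sec


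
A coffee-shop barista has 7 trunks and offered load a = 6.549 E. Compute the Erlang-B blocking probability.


B(c,a) = (a^c/c!) / Σ_{k=0}^{c} a^k/k!
a^7/7! = 102.516648
Σ terms (k=0..7): 1.00000 + 6.54900 + 21.44470 + 46.81378 + 76.64586 + 100.39075 + 109.57651 + 102.51665 = 464.937250
B = 102.516648/464.937250 = 0.220496

Final: 0.220496


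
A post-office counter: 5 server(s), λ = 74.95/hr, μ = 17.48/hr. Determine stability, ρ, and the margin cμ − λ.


Total capacity cμ = 5·17.48 = 87.40/hr
ρ = λ/(cμ) = 74.95/87.40 = 0.8576
Stable ⇔ ρ < 1: YES
Spare capacity = cμ − λ = 87.40 − 74.95 = 12.45/hr

Final: ρ = 0.8576; stable; margin = 12.45/hr


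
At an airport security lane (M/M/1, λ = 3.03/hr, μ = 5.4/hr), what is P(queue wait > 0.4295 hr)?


ρ = 3.03/5.4 = 0.5611
P(Wq > t) = ρ·e^{−(μ−λ)t} = 0.5611·e^{−1.0179}
= 0.5611·0.361348 = 0.202756

Final: 0.202756


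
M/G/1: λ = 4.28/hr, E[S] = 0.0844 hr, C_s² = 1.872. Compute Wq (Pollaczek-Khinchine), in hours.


ρ = λ·E[S] = 4.28·0.0844 = 0.3612
E[S²] = E[S]²(1+C_s²) = 0.0844²·(1+1.872) = 0.020458
Wq = λ·E[S²]/(2(1−ρ)) = 4.28·0.020458/(2·0.6388) = 0.06854 hr

Final: 0.06854 hr


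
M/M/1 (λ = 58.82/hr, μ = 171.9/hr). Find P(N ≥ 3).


ρ = 58.82/171.9 = 0.3422
P(N ≥ n) = ρ^n = 0.3422^3 = 0.040063

Final: 0.040063


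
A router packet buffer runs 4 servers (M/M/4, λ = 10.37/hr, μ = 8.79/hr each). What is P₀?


a = λ/μ = 10.37/8.79 = 1.1797; ρ = a/c = 0.2949
Σ_{k=0}^{3} a^k/k! (terms k=0..3) = 1.00000 + 1.17975 + 0.69590 + 0.27366 = 3.14932
Tail: a^4/(4!(1−ρ)) = 1.93713/(24·0.7051) = 0.11448
P₀ = 1/(3.14932 + 0.11448) = 1/3.26380 = 0.306392

Final: 0.306392


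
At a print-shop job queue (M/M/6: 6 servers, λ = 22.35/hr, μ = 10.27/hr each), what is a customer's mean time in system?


a = 2.1762; ρ = 0.3627; P₀ = 0.113187
Lq = P₀·a^c·ρ/(c!(1−ρ)²) = 0.01491
Wq = Lq/λ = 0.01491/22.35 = 0.0006673 hr
W = Wq + 1/μ = 0.0006673 + 0.09737 = 0.09804 hr

Final: 0.09804 hr


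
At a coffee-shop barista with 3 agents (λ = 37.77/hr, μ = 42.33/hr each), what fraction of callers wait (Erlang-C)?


a = λ/μ = 0.8923; ρ = a/3 = 0.2974
P₀ = 0.406690 (from M/M/c formula)
C(c,a) = [a^c/(c!(1−ρ))]·P₀ = [0.71039/(6·0.7026)]·0.406690
= 0.16852·0.406690 = 0.068536

Final: 0.068536


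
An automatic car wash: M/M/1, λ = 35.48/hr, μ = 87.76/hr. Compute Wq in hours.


ρ = 35.48/87.76 = 0.4043
Wq = ρ/(μ−λ) = 0.4043/(87.76 − 35.48) = 0.4043/52.28 = 0.007733 hr

Final: 0.007733 hr


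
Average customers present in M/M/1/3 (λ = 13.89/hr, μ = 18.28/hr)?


ρ = 13.89/18.28 = 0.7598
L = ρ[1 − (K+1)ρ^K + Kρ^(K+1)] / [(1−ρ)(1−ρ^(K+1))]
Numerator: 0.7598·(1 − 4·0.438711 + 3·0.333353) = 0.186327
Denominator: (0.2402)·(0.666647) = 0.160097
L = 0.186327/0.160097 = 1.1638

Final: 1.1638


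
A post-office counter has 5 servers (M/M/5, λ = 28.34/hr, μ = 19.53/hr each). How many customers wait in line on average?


a = λ/μ = 1.4511; ρ = a/5 = 0.2902
P₀ = 0.234000
Lq = P₀·a^c·ρ / (c!·(1−ρ)²) = 0.234000·6.43410·0.2902/(120·0.50379)
= 0.007228

Final: 0.007228


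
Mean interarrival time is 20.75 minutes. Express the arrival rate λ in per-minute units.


λ = 1/(interarrival time) in consistent units.
1 minute = 1 min, so λ = 1/20.75 = 0.04819 per minute

Final: 0.04819 /min


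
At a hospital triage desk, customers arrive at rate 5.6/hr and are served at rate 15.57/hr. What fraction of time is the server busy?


ρ = λ/μ = 5.6/15.57 = 0.3597

Final: 0.3597


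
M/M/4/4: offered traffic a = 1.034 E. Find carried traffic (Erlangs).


B(4,1.034) = 0.017008 (Erlang-B)
Carried load = a(1 − B) = 1.034·(1 − 0.017008) = 1.034·0.982992 = 1.0164 E

Final: 1.0164 Erlangs


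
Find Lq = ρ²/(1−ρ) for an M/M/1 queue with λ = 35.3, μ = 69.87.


ρ = 35.3/69.87 = 0.5052
Lq = ρ²/(1−ρ) = 0.2553/0.4948 = 0.5159

Final: 0.5159


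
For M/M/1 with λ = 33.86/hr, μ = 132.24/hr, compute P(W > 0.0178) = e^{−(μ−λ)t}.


W ~ Exponential(μ−λ) for M/M/1.
μ − λ = 132.24 − 33.86 = 98.3800
P(W > t) = e^{−(μ−λ)t} = e^{−1.7512} = 0.173572

Final: 0.173572


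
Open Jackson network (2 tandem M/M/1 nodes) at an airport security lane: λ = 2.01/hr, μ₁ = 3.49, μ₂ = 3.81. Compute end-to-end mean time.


Each node sees arrival rate λ = 2.01/hr (tandem ⇒ throughput preserved).
W₁ = 1/(μ₁−λ) = 1/(3.49−2.01) = 0.67568 hr
W₂ = 1/(μ₂−λ) = 1/(3.81−2.01) = 0.55556 hr
W_total = W₁ + W₂ = 0.67568 + 0.55556 = 1.23123 hr

Final: 1.23123 hr


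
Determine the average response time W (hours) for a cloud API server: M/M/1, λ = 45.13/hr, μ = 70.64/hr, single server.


W = 1/(μ−λ) = 1/(70.64 − 45.13) = 1/25.51 = 0.03920 hr

Final: 0.03920 hr


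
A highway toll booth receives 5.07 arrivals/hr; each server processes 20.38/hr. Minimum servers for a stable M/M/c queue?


Stability requires cμ > λ ⇔ c > λ/μ.
λ/μ = 5.07/20.38 = 0.2488
Minimum integer c = ⌊0.2488⌋ + 1 = 1
Check: 1·20.38 = 20.38 > 5.07, while 0·20.38 = 0.00 ≤ 5.07

Final: 1 servers


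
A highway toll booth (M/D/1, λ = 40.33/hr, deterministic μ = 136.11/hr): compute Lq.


ρ = 40.33/136.11 = 0.2963
M/D/1: Lq = ρ²/(2(1−ρ)) = 0.08780/(2·0.7037) = 0.06238

Final: 0.06238


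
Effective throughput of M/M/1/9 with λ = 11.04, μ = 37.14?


ρ = 0.2973; P_K = (1−ρ)ρ^9/(1−ρ^10) = 0.00001273
λ_eff = λ(1 − P_K) = 11.04·(1 − 0.00001273) = 11.04·0.999987 = 11.0399 /hr

Final: 11.0399 /hr


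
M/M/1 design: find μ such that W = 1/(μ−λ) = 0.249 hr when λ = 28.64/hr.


W = 1/(μ−λ) ⇒ μ − λ = 1/W = 1/0.249 = 4.0161
μ = λ + 1/W = 28.64 + 4.0161 = 32.6561 per hr

Final: 32.6561 /hr


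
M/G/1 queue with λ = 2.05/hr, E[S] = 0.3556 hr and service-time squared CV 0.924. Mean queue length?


ρ = λ·E[S] = 2.05·0.3556 = 0.7290
Lq = ρ²(1+C_s²)/(2(1−ρ)) = 0.5314·(1+0.924)/(2·0.2710)
= 0.5314·1.9240/0.5420 = 1.88627

Final: 1.88627


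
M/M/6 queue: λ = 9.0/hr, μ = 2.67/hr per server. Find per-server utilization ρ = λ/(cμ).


ρ = λ/(cμ) = 9.0/(6·2.67) = 9.0/16.02 = 0.5618

Final: 0.5618


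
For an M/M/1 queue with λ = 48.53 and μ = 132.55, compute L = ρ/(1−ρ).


ρ = λ/μ = 48.53/132.55 = 0.3661
L = ρ/(1−ρ) = 0.3661/(1 − 0.3661) = 0.3661/0.6339 = 0.5776

Final: 0.5776


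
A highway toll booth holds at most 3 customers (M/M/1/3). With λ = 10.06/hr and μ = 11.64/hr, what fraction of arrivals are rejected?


ρ = λ/μ = 10.06/11.64 = 0.8643
P_K = (1−ρ)ρ^K/(1−ρ^(K+1)) = (0.1357·0.645558)/(1 − 0.557930)
= 0.087627/0.442070 = 0.198220

Final: 0.198220


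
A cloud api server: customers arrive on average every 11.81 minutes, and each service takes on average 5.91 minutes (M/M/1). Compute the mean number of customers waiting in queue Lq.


λ = 60/11.81 = 5.0804 /hr
μ = 60/5.91 = 10.1523 /hr
ρ = λ/μ = 5.0804/10.1523 = 0.5004
Lq = ρ²/(1−ρ) = 0.2504/0.4996 = 0.5013

Final: 0.5013


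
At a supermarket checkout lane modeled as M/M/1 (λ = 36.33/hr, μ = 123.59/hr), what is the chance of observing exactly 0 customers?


ρ = 36.33/123.59 = 0.2940
P_n = (1−ρ)·ρ^n = (1 − 0.2940)·0.2940^0 = 0.7060·1.000000 = 0.706044

Final: 0.706044


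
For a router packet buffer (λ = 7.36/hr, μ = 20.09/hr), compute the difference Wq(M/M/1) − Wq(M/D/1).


ρ = 7.36/20.09 = 0.3664
Wq(M/M/1) = ρ/(μ−λ) = 0.3664/12.73 = 0.02878 hr
Wq(M/D/1) = ρ/(2(μ−λ)) = 0.01439 hr
Savings = 0.02878 − 0.01439 = 0.01439 hr

Final: 0.01439 hr


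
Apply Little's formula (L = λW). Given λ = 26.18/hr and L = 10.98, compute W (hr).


W = L/λ = 10.98/26.18 = 0.4194 hr

Final: 0.4194 hr


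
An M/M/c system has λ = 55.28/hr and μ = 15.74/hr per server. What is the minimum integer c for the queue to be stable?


Stability requires cμ > λ ⇔ c > λ/μ.
λ/μ = 55.28/15.74 = 3.5121
Minimum integer c = ⌊3.5121⌋ + 1 = 4
Check: 4·15.74 = 62.96 > 55.28, while 3·15.74 = 47.22 ≤ 55.28

Final: 4 servers


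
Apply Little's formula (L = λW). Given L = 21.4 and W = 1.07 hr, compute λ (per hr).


λ = L/W = 21.4/1.07 = 20.0000 /hr

Final: 20.0000 /hr


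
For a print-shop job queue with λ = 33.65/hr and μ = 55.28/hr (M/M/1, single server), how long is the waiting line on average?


ρ = 33.65/55.28 = 0.6087
Lq = ρ²/(1−ρ) = 0.3705/0.3913 = 0.9470

Final: 0.9470


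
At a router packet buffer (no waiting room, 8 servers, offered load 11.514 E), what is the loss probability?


B(c,a) = (a^c/c!) / Σ_{k=0}^{c} a^k/k!
a^8/8! = 7661.067300
Σ terms (k=0..8): 1.00000 + 11.51400 + 66.28610 + 254.40604 + 732.30780 + 1686.35840 + 3236.12176 + 5322.95800 + 7661.06730 = 18972.019401
B = 7661.067300/18972.019401 = 0.403809

Final: 0.403809


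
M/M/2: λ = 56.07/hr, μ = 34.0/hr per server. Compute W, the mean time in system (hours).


a = 1.6491; ρ = 0.8246; P₀ = 0.096155
Lq = P₀·a^c·ρ/(c!(1−ρ)²) = 3.50272
Wq = Lq/λ = 3.50272/56.07 = 0.06247 hr
W = Wq + 1/μ = 0.06247 + 0.02941 = 0.09188 hr

Final: 0.09188 hr


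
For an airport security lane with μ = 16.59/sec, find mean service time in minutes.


Mean service time = 1/μ = 1/16.59 second = 0.06028 second
In minutes: 0.06028 × 0.0166667 = 0.001005 min

Final: 0.001005 min


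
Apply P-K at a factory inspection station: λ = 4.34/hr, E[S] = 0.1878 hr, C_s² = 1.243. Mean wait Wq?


ρ = λ·E[S] = 4.34·0.1878 = 0.8151
E[S²] = E[S]²(1+C_s²) = 0.1878²·(1+1.243) = 0.079108
Wq = λ·E[S²]/(2(1−ρ)) = 4.34·0.079108/(2·0.1849) = 0.92818 hr

Final: 0.92818 hr


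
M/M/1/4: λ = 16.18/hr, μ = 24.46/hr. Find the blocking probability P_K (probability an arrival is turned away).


ρ = λ/μ = 16.18/24.46 = 0.6615
P_K = (1−ρ)ρ^K/(1−ρ^(K+1)) = (0.3385·0.191464)/(1 − 0.126651)
= 0.064813/0.873349 = 0.074212

Final: 0.074212


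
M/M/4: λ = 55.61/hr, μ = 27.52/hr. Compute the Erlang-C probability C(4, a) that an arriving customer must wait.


a = λ/μ = 2.0207; ρ = a/4 = 0.5052
P₀ = 0.127526 (from M/M/c formula)
C(c,a) = [a^c/(c!(1−ρ))]·P₀ = [16.67316/(24·0.4948)]·0.127526
= 1.40397·0.127526 = 0.179043

Final: 0.179043


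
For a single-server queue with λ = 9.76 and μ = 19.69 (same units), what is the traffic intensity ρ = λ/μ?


ρ = λ/μ = 9.76/19.69 = 0.4957

Final: 0.4957


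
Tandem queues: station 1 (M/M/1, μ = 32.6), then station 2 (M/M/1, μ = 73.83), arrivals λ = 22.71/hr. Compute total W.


Each node sees arrival rate λ = 22.71/hr (tandem ⇒ throughput preserved).
W₁ = 1/(μ₁−λ) = 1/(32.6−22.71) = 0.10111 hr
W₂ = 1/(μ₂−λ) = 1/(73.83−22.71) = 0.01956 hr
W_total = W₁ + W₂ = 0.10111 + 0.01956 = 0.12067 hr

Final: 0.12067 hr


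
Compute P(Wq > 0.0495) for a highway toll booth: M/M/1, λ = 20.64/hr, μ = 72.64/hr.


ρ = 20.64/72.64 = 0.2841
P(Wq > t) = ρ·e^{−(μ−λ)t} = 0.2841·e^{−2.5740}
= 0.2841·0.076230 = 0.021660

Final: 0.021660


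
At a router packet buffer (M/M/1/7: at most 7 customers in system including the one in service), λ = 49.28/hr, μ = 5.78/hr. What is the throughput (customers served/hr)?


ρ = 8.5260; P_K = (1−ρ)ρ^7/(1−ρ^8) = 0.882711
λ_eff = λ(1 − P_K) = 49.28·(1 − 0.882711) = 49.28·0.117289 = 5.7800 /hr

Final: 5.7800 /hr


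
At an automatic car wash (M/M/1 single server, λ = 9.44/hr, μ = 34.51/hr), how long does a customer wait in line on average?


ρ = 9.44/34.51 = 0.2735
Wq = ρ/(μ−λ) = 0.2735/(34.51 − 9.44) = 0.2735/25.07 = 0.01091 hr

Final: 0.01091 hr


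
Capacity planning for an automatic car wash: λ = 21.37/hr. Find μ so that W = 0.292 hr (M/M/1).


W = 1/(μ−λ) ⇒ μ − λ = 1/W = 1/0.292 = 3.4247
μ = λ + 1/W = 21.37 + 3.4247 = 24.7947 per hr

Final: 24.7947 /hr


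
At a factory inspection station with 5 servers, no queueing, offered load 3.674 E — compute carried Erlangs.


B(5,3.674) = 0.169770 (Erlang-B)
Carried load = a(1 − B) = 3.674·(1 − 0.169770) = 3.674·0.830230 = 3.0503 E

Final: 3.0503 Erlangs


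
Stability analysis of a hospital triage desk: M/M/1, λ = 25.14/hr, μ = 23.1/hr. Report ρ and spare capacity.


Total capacity cμ = 1·23.1 = 23.10/hr
ρ = λ/(cμ) = 25.14/23.10 = 1.0883
Stable ⇔ ρ < 1: NO
Spare capacity = cμ − λ = 23.10 − 25.14 = -2.04/hr

Final: ρ = 1.0883; unstable; margin = -2.04/hr


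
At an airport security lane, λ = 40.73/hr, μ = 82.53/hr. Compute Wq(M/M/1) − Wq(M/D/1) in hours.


ρ = 40.73/82.53 = 0.4935
Wq(M/M/1) = ρ/(μ−λ) = 0.4935/41.80 = 0.01181 hr
Wq(M/D/1) = ρ/(2(μ−λ)) = 0.005903 hr
Savings = 0.01181 − 0.005903 = 0.005903 hr

Final: 0.005903 hr


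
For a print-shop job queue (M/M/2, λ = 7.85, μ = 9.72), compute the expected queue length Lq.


a = λ/μ = 0.8076; ρ = a/2 = 0.4038
P₀ = 0.424698
Lq = P₀·a^c·ρ / (c!·(1−ρ)²) = 0.424698·0.65224·0.4038/(2·0.35545)
= 0.15735

Final: 0.15735


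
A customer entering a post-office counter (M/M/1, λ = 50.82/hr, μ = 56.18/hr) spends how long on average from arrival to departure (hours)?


W = 1/(μ−λ) = 1/(56.18 − 50.82) = 1/5.36 = 0.1866 hr

Final: 0.1866 hr


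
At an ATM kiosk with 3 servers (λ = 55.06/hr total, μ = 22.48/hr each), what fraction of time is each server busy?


ρ = λ/(cμ) = 55.06/(3·22.48) = 55.06/67.44 = 0.8164

Final: 0.8164


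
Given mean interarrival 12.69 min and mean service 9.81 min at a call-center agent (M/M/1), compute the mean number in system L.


λ = 60/12.69 = 4.7281 /hr
μ = 60/9.81 = 6.1162 /hr
ρ = λ/μ = 4.7281/6.1162 = 0.7730
L = ρ/(1−ρ) = 0.7730/0.2270 = 3.4063

Final: 3.4063


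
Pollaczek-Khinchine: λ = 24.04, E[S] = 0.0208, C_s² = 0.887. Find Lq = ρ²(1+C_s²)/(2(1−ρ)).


ρ = λ·E[S] = 24.04·0.0208 = 0.5000
Lq = ρ²(1+C_s²)/(2(1−ρ)) = 0.2500·(1+0.887)/(2·0.5000)
= 0.2500·1.8870/0.9999 = 0.47184

Final: 0.47184


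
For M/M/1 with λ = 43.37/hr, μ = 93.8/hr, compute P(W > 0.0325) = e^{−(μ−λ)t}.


W ~ Exponential(μ−λ) for M/M/1.
μ − λ = 93.8 − 43.37 = 50.4300
P(W > t) = e^{−(μ−λ)t} = e^{−1.6390} = 0.194179

Final: 0.194179


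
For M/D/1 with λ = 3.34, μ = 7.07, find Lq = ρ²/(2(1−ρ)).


ρ = 3.34/7.07 = 0.4724
M/D/1: Lq = ρ²/(2(1−ρ)) = 0.2232/(2·0.5276) = 0.21151

Final: 0.21151


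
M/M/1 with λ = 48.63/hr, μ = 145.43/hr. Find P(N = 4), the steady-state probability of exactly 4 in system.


ρ = 48.63/145.43 = 0.3344
P_n = (1−ρ)·ρ^n = (1 − 0.3344)·0.3344^4 = 0.6656·0.012503 = 0.008322

Final: 0.008322


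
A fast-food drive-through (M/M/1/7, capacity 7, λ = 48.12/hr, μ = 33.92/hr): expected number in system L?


ρ = 48.12/33.92 = 1.4186
L = ρ[1 − (K+1)ρ^K + Kρ^(K+1)] / [(1−ρ)(1−ρ^(K+1))]
Numerator: 1.4186·(1 − 8·11.563477 + 7·16.404319) = 33.085931
Denominator: (-0.4186)·(-15.404319) = 6.448742
L = 33.085931/6.448742 = 5.1306

Final: 5.1306


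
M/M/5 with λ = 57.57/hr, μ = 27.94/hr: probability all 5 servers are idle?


a = λ/μ = 57.57/27.94 = 2.0605; ρ = a/c = 0.4121
Σ_{k=0}^{4} a^k/k! (terms k=0..4) = 1.00000 + 2.06049 + 2.12280 + 1.45800 + 0.75105 = 7.39234
Tail: a^5/(5!(1−ρ)) = 37.14062/(120·0.5879) = 0.52646
P₀ = 1/(7.39234 + 0.52646) = 1/7.91880 = 0.126282

Final: 0.126282


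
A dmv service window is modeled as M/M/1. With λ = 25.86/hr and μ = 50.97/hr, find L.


ρ = λ/μ = 25.86/50.97 = 0.5074
L = ρ/(1−ρ) = 0.5074/(1 − 0.5074) = 0.5074/0.4926 = 1.0299

Final: 1.0299


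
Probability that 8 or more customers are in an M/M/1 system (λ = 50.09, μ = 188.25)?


ρ = 50.09/188.25 = 0.2661
P(N ≥ n) = ρ^n = 0.2661^8 = 0.00002513

Final: 0.00002513


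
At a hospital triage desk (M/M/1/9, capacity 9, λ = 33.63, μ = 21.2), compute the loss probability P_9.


ρ = λ/μ = 33.63/21.2 = 1.5863
P_K = (1−ρ)ρ^K/(1−ρ^(K+1)) = (-0.5863·63.609072)/(1 − 100.904391)
= -37.295319/-99.904391 = 0.373310

Final: 0.373310


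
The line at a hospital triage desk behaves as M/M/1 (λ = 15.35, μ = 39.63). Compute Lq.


ρ = 15.35/39.63 = 0.3873
Lq = ρ²/(1−ρ) = 0.1500/0.6127 = 0.2449

Final: 0.2449


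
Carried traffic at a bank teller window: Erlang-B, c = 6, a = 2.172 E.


B(6,2.172) = 0.016733 (Erlang-B)
Carried load = a(1 − B) = 2.172·(1 − 0.016733) = 2.172·0.983267 = 2.1357 E

Final: 2.1357 Erlangs


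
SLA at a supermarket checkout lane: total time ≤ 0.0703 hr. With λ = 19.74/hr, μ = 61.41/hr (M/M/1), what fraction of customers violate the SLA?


W ~ Exponential(μ−λ) for M/M/1.
μ − λ = 61.41 − 19.74 = 41.6700
P(W > t) = e^{−(μ−λ)t} = e^{−2.9294} = 0.053429

Final: 0.053429


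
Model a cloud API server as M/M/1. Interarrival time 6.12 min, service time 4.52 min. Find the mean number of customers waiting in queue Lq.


λ = 60/6.12 = 9.8039 /hr
μ = 60/4.52 = 13.2743 /hr
ρ = λ/μ = 9.8039/13.2743 = 0.7386
Lq = ρ²/(1−ρ) = 0.5455/0.2614 = 2.0864

Final: 2.0864


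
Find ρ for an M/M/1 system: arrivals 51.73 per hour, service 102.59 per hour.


ρ = λ/μ = 51.73/102.59 = 0.5042

Final: 0.5042


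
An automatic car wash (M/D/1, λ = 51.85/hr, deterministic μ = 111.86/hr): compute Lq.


ρ = 51.85/111.86 = 0.4635
M/D/1: Lq = ρ²/(2(1−ρ)) = 0.2149/(2·0.5365) = 0.20025

Final: 0.20025


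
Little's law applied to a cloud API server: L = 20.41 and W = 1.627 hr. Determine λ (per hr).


λ = L/W = 20.41/1.627 = 12.5446 /hr

Final: 12.5446 /hr


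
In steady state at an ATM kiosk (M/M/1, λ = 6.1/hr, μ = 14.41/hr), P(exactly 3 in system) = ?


ρ = 6.1/14.41 = 0.4233
P_n = (1−ρ)·ρ^n = (1 − 0.4233)·0.4233^3 = 0.5767·0.075857 = 0.043746

Final: 0.043746


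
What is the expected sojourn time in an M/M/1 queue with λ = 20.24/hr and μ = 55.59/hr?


W = 1/(μ−λ) = 1/(55.59 − 20.24) = 1/35.35 = 0.02829 hr

Final: 0.02829 hr


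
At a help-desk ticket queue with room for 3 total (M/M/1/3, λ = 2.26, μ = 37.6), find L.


ρ = 2.26/37.6 = 0.06011
L = ρ[1 − (K+1)ρ^K + Kρ^(K+1)] / [(1−ρ)(1−ρ^(K+1))]
Numerator: 0.06011·(1 − 4·0.0002172 + 3·0.00001305) = 0.060057
Denominator: (0.9399)·(0.999987) = 0.939881
L = 0.060057/0.939881 = 0.06390

Final: 0.06390


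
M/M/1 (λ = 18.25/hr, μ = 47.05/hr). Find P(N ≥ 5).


ρ = 18.25/47.05 = 0.3879
P(N ≥ n) = ρ^n = 0.3879^5 = 0.008780

Final: 0.008780


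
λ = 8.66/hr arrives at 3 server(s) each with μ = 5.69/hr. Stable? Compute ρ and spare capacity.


Total capacity cμ = 3·5.69 = 17.07/hr
ρ = λ/(cμ) = 8.66/17.07 = 0.5073
Stable ⇔ ρ < 1: YES
Spare capacity = cμ − λ = 17.07 − 8.66 = 8.41/hr

Final: ρ = 0.5073; stable; margin = 8.41/hr


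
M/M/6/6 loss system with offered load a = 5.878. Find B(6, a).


B(c,a) = (a^c/c!) / Σ_{k=0}^{c} a^k/k!
a^6/6! = 57.285538
Σ terms (k=0..6): 1.00000 + 5.87800 + 17.27544 + 33.84835 + 49.74015 + 58.47452 + 57.28554 = 223.501998
B = 57.285538/223.501998 = 0.256309

Final: 0.256309


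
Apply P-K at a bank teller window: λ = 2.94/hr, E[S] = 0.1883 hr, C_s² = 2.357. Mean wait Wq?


ρ = λ·E[S] = 2.94·0.1883 = 0.5536
E[S²] = E[S]²(1+C_s²) = 0.1883²·(1+2.357) = 0.119029
Wq = λ·E[S²]/(2(1−ρ)) = 2.94·0.119029/(2·0.4464) = 0.39196 hr

Final: 0.39196 hr


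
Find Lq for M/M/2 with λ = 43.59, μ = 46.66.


a = λ/μ = 0.9342; ρ = a/2 = 0.4671
P₀ = 0.363231
Lq = P₀·a^c·ρ / (c!·(1−ρ)²) = 0.363231·0.87274·0.4671/(2·0.28398)
= 0.26071

Final: 0.26071


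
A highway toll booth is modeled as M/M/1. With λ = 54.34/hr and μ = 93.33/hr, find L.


ρ = λ/μ = 54.34/93.33 = 0.5822
L = ρ/(1−ρ) = 0.5822/(1 − 0.5822) = 0.5822/0.4178 = 1.3937

Final: 1.3937


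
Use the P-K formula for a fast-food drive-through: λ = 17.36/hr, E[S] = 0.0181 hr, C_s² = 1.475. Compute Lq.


ρ = λ·E[S] = 17.36·0.0181 = 0.3142
Lq = ρ²(1+C_s²)/(2(1−ρ)) = 0.09873·(1+1.475)/(2·0.6858)
= 0.09873·2.4750/1.3716 = 0.17816

Final: 0.17816


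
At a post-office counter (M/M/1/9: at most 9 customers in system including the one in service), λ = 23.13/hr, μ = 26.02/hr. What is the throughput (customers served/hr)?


ρ = 0.8889; P_K = (1−ρ)ρ^9/(1−ρ^10) = 0.055636
λ_eff = λ(1 − P_K) = 23.13·(1 − 0.055636) = 23.13·0.944364 = 21.8431 /hr

Final: 21.8431 /hr


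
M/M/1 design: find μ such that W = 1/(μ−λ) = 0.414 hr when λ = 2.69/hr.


W = 1/(μ−λ) ⇒ μ − λ = 1/W = 1/0.414 = 2.4155
μ = λ + 1/W = 2.69 + 2.4155 = 5.1055 per hr

Final: 5.1055 /hr


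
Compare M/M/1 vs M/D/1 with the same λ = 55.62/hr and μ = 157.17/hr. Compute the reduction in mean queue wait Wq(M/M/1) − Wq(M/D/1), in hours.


ρ = 55.62/157.17 = 0.3539
Wq(M/M/1) = ρ/(μ−λ) = 0.3539/101.55 = 0.003485 hr
Wq(M/D/1) = ρ/(2(μ−λ)) = 0.001742 hr
Savings = 0.003485 − 0.001742 = 0.001742 hr

Final: 0.001742 hr


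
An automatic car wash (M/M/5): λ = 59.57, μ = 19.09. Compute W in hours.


a = 3.1205; ρ = 0.6241; P₀ = 0.040711
Lq = P₀·a^c·ρ/(c!(1−ρ)²) = 0.44334
Wq = Lq/λ = 0.44334/59.57 = 0.007442 hr
W = Wq + 1/μ = 0.007442 + 0.05238 = 0.05983 hr

Final: 0.05983 hr


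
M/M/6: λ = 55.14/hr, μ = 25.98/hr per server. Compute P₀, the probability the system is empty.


a = λ/μ = 55.14/25.98 = 2.1224; ρ = a/c = 0.3537
Σ_{k=0}^{5} a^k/k! (terms k=0..5) = 1.00000 + 2.12240 + 2.25229 + 1.59342 + 0.84547 + 0.35889 = 8.17248
Tail: a^6/(6!(1−ρ)) = 91.40410/(720·0.6463) = 0.19644
P₀ = 1/(8.17248 + 0.19644) = 1/8.36892 = 0.119490

Final: 0.119490


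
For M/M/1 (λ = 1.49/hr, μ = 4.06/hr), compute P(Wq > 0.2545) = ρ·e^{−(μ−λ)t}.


ρ = 1.49/4.06 = 0.3670
P(Wq > t) = ρ·e^{−(μ−λ)t} = 0.3670·e^{−0.6541}
= 0.3670·0.519928 = 0.190811

Final: 0.190811


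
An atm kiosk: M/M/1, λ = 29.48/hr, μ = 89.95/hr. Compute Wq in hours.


ρ = 29.48/89.95 = 0.3277
Wq = ρ/(μ−λ) = 0.3277/(89.95 − 29.48) = 0.3277/60.47 = 0.005420 hr

Final: 0.005420 hr


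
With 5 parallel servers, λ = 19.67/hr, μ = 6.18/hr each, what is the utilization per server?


ρ = λ/(cμ) = 19.67/(5·6.18) = 19.67/30.90 = 0.6366

Final: 0.6366


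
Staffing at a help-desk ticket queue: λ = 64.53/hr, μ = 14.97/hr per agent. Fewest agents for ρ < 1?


Stability requires cμ > λ ⇔ c > λ/μ.
λ/μ = 64.53/14.97 = 4.3106
Minimum integer c = ⌊4.3106⌋ + 1 = 5
Check: 5·14.97 = 74.85 > 64.53, while 4·14.97 = 59.88 ≤ 64.53

Final: 5 servers


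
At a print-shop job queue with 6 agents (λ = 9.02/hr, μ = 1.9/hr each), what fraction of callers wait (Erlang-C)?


a = λ/μ = 4.7474; ρ = a/6 = 0.7912
P₀ = 0.006568 (from M/M/c formula)
C(c,a) = [a^c/(c!(1−ρ))]·P₀ = [11447.68365/(720·0.2088)]·0.006568
= 76.15756·0.006568 = 0.500165

Final: 0.500165


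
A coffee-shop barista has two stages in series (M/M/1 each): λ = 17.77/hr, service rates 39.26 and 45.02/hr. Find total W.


Each node sees arrival rate λ = 17.77/hr (tandem ⇒ throughput preserved).
W₁ = 1/(μ₁−λ) = 1/(39.26−17.77) = 0.04653 hr
W₂ = 1/(μ₂−λ) = 1/(45.02−17.77) = 0.03670 hr
W_total = W₁ + W₂ = 0.04653 + 0.03670 = 0.08323 hr

Final: 0.08323 hr


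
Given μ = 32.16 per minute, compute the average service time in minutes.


Mean service time = 1/μ = 1/32.16 minute = 0.03109 minute
In minutes: 0.03109 × 1 = 0.03109 min

Final: 0.03109 min


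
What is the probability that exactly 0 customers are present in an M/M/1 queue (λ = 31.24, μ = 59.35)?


ρ = 31.24/59.35 = 0.5264
P_n = (1−ρ)·ρ^n = (1 − 0.5264)·0.5264^0 = 0.4736·1.000000 = 0.473631

Final: 0.473631


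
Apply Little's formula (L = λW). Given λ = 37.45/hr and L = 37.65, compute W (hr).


W = L/λ = 37.65/37.45 = 1.0053 hr

Final: 1.0053 hr


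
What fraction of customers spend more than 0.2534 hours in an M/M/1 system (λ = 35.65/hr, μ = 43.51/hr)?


W ~ Exponential(μ−λ) for M/M/1.
μ − λ = 43.51 − 35.65 = 7.8600
P(W > t) = e^{−(μ−λ)t} = e^{−1.9917} = 0.136460

Final: 0.136460


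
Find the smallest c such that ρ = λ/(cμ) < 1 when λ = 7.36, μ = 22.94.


Stability requires cμ > λ ⇔ c > λ/μ.
λ/μ = 7.36/22.94 = 0.3208
Minimum integer c = ⌊0.3208⌋ + 1 = 1
Check: 1·22.94 = 22.94 > 7.36, while 0·22.94 = 0.00 ≤ 7.36

Final: 1 servers


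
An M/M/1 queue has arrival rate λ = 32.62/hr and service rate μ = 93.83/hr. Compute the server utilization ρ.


ρ = λ/μ = 32.62/93.83 = 0.3477

Final: 0.3477


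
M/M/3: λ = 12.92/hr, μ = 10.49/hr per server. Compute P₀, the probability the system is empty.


a = λ/μ = 12.92/10.49 = 1.2316; ρ = a/c = 0.4105
Σ_{k=0}^{2} a^k/k! (terms k=0..2) = 1.00000 + 1.23165 + 0.75848 = 2.99013
Tail: a^3/(3!(1−ρ)) = 1.86836/(6·0.5895) = 0.52828
P₀ = 1/(2.99013 + 0.52828) = 1/3.51841 = 0.284220

Final: 0.284220


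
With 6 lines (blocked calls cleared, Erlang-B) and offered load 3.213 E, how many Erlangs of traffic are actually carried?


B(6,3.213) = 0.064406 (Erlang-B)
Carried load = a(1 − B) = 3.213·(1 − 0.064406) = 3.213·0.935594 = 3.0061 E

Final: 3.0061 Erlangs


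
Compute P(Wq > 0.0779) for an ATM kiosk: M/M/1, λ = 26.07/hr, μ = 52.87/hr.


ρ = 26.07/52.87 = 0.4931
P(Wq > t) = ρ·e^{−(μ−λ)t} = 0.4931·e^{−2.0877}
= 0.4931·0.123969 = 0.061129

Final: 0.061129
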